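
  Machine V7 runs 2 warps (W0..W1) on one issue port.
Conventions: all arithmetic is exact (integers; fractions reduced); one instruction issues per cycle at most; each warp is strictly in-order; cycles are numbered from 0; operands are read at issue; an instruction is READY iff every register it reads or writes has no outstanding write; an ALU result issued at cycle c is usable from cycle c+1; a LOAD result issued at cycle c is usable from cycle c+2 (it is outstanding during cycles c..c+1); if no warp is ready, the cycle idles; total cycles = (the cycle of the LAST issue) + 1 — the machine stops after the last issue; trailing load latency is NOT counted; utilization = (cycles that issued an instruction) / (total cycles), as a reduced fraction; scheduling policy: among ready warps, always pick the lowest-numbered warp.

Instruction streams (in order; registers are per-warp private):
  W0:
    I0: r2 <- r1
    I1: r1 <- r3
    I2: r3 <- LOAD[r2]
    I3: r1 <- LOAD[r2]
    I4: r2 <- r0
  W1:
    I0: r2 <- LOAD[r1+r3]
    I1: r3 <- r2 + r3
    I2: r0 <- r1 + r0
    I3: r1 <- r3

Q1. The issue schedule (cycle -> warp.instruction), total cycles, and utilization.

cycle 0: W0.I0
cycle 1: W0.I1
cycle 2: W0.I2
cycle 3: W0.I3
cycle 4: W0.I4
cycle 5: W1.I0
cycle 6: idle
cycle 7: W1.I1
cycle 8: W1.I2
cycle 9: W1.I3

Answer: 10 cycles, utilization 9/10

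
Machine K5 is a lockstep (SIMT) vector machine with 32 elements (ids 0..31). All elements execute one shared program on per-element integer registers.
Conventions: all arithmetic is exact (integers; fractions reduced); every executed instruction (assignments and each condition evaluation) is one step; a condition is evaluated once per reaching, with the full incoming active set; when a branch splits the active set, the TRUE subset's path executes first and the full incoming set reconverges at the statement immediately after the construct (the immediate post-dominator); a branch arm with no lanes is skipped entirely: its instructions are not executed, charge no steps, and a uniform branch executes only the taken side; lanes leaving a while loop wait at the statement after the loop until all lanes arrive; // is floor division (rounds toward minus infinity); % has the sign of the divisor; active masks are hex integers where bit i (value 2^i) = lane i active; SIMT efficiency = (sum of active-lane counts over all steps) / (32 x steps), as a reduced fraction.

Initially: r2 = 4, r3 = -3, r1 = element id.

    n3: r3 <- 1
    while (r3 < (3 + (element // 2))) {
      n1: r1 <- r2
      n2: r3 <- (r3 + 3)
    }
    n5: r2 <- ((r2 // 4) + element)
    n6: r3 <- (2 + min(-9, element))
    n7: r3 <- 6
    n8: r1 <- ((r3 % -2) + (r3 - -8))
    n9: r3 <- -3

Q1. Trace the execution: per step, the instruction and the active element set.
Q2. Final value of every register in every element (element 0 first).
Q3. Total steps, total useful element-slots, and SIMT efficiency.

step 0: r3 <- 1                      0xffffffff
step 1: eval (r3 < (3 + (element // 2))) 0xffffffff
step 2: r1 <- r2                     0xffffffff
step 3: r3 <- (r3 + 3)               0xffffffff
step 4: eval (r3 < (3 + (element // 2))) 0xffffffff
step 5: r1 <- r2                     0xfffffff0
step 6: r3 <- (r3 + 3)               0xfffffff0
step 7: eval (r3 < (3 + (element // 2))) 0xfffffff0
step 8: r1 <- r2                     0xfffffc00
step 9: r3 <- (r3 + 3)               0xfffffc00
step 10: eval (r3 < (3 + (element // 2))) 0xfffffc00
step 11: r1 <- r2                     0xffff0000
step 12: r3 <- (r3 + 3)               0xffff0000
step 13: eval (r3 < (3 + (element // 2))) 0xffff0000
step 14: r1 <- r2                     0xffc00000
step 15: r3 <- (r3 + 3)               0xffc00000
step 16: eval (r3 < (3 + (element // 2))) 0xffc00000
step 17: r1 <- r2                     0xf0000000
step 18: r3 <- (r3 + 3)               0xf0000000
step 19: eval (r3 < (3 + (element // 2))) 0xf0000000
step 20: r2 <- ((r2 // 4) + element)  0xffffffff
step 21: r3 <- (2 + min(-9, element)) 0xffffffff
step 22: r3 <- 6                      0xffffffff
step 23: r1 <- ((r3 % -2) + (r3 - -8)) 0xffffffff
step 24: r3 <- -3                     0xffffffff

Answer: 25 steps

r2: 1,2,3,4,5,6,7,8,9,10,11,12,13,14,15,16,17,18,19,20,21,22,23,24,25,26,27,28,29,30,31,32
r3: -3,-3,-3,-3,-3,-3,-3,-3,-3,-3,-3,-3,-3,-3,-3,-3,-3,-3,-3,-3,-3,-3,-3,-3,-3,-3,-3,-3,-3,-3,-3,-3
r1: 14,14,14,14,14,14,14,14,14,14,14,14,14,14,14,14,14,14,14,14,14,14,14,14,14,14,14,14,14,14,14,14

steps = 25; useful = 560; efficiency = 560/800 = 7/10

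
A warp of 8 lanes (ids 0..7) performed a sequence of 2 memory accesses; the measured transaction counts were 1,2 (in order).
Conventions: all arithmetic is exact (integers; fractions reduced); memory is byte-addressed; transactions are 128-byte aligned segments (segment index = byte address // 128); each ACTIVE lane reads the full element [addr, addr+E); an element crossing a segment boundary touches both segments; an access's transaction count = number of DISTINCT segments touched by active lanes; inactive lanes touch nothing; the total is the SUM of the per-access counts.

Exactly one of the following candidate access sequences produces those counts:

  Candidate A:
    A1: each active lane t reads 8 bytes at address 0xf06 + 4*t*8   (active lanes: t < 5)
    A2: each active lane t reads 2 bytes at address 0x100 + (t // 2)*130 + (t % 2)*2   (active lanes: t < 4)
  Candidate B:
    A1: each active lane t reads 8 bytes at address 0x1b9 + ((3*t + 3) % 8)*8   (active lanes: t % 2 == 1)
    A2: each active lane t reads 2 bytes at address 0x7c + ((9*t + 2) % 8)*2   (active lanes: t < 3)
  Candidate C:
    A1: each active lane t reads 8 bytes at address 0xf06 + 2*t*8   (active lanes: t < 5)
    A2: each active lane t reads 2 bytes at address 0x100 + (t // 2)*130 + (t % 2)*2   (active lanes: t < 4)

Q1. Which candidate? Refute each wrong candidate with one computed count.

A: A1 gives 2 transactions, not 1
B: A2 gives 1 transaction, not 2
C: all counts match (1,2)

Answer: C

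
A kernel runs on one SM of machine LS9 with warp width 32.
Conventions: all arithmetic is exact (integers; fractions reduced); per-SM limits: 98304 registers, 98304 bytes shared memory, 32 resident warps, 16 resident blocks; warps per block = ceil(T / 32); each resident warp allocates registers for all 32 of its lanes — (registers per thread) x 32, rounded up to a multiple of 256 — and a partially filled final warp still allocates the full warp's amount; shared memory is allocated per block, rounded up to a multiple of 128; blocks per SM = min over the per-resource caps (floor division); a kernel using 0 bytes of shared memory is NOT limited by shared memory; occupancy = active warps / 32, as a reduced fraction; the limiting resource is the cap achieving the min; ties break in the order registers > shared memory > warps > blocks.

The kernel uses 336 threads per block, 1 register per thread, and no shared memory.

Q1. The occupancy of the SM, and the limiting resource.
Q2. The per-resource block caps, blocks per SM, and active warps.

Answer: occupancy 11/16, limited by warps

registers: 34 blocks
shared memory: no limit (kernel uses none)
warps: 2 blocks
blocks: 16 blocks

Answer: 2 blocks, 22 active warps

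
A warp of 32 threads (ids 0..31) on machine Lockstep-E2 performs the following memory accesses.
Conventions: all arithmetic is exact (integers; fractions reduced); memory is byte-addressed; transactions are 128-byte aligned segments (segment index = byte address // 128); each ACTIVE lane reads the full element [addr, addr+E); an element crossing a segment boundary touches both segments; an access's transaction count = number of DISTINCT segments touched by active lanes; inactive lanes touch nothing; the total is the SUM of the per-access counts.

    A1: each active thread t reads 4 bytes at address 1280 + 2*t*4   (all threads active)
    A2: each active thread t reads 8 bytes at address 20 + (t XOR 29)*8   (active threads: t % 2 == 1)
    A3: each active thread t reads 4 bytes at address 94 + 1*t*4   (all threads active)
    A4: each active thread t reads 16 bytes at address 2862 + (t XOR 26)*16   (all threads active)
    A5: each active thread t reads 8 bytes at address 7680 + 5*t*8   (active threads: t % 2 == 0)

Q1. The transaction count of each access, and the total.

A1: 2 transactions
A2: 3 transactions
A3: 2 transactions
A4: 5 transactions
A5: 10 transactions

Answer: 2,3,2,5,10; total 22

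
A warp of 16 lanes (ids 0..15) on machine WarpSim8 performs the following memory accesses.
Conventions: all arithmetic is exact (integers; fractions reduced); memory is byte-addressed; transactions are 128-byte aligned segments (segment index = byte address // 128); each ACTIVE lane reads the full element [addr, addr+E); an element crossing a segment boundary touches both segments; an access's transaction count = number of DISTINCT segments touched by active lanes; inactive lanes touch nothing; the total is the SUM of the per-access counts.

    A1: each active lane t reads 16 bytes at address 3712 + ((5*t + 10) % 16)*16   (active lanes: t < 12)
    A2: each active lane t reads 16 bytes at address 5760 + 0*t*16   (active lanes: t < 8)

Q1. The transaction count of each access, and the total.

A1: 2 transactions
A2: 1 transaction

Answer: 2,1; total 3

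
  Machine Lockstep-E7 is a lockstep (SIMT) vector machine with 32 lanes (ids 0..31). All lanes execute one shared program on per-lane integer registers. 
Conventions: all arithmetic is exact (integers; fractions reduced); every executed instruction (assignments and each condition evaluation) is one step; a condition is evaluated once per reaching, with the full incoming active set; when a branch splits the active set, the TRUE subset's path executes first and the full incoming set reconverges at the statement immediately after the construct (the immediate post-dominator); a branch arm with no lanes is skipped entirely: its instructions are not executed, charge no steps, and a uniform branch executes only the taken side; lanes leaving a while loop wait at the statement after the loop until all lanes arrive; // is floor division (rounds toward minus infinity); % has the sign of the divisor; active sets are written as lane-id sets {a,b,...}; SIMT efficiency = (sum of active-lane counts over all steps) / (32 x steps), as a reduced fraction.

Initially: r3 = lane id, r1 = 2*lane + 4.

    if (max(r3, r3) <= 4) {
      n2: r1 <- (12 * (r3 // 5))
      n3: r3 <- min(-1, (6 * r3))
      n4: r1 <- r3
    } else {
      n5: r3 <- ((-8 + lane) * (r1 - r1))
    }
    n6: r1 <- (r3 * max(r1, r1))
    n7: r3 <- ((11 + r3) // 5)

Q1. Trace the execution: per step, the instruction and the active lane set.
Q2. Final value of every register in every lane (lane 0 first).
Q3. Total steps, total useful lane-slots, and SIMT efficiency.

step 0: eval (max(r3, r3) <= 4)      {0,1,2,3,4,5,6,7,8,9,10,11,12,13,14,15,16,17,18,19,20,21,22,23,24,25,26,27,28,29,30,31}
step 1: r1 <- (12 * (r3 // 5))       {0,1,2,3,4}
step 2: r3 <- min(-1, (6 * r3))      {0,1,2,3,4}
step 3: r1 <- r3                     {0,1,2,3,4}
step 4: r3 <- ((-8 + lane) * (r1 - r1)) {5,6,7,8,9,10,11,12,13,14,15,16,17,18,19,20,21,22,23,24,25,26,27,28,29,30,31}
step 5: r1 <- (r3 * max(r1, r1))     {0,1,2,3,4,5,6,7,8,9,10,11,12,13,14,15,16,17,18,19,20,21,22,23,24,25,26,27,28,29,30,31}
step 6: r3 <- ((11 + r3) // 5)       {0,1,2,3,4,5,6,7,8,9,10,11,12,13,14,15,16,17,18,19,20,21,22,23,24,25,26,27,28,29,30,31}

Answer: 7 steps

r3: 2,2,2,2,2,2,2,2,2,2,2,2,2,2,2,2,2,2,2,2,2,2,2,2,2,2,2,2,2,2,2,2
r1: 1,1,1,1,1,0,0,0,0,0,0,0,0,0,0,0,0,0,0,0,0,0,0,0,0,0,0,0,0,0,0,0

steps = 7; useful = 138; efficiency = 138/224 = 69/112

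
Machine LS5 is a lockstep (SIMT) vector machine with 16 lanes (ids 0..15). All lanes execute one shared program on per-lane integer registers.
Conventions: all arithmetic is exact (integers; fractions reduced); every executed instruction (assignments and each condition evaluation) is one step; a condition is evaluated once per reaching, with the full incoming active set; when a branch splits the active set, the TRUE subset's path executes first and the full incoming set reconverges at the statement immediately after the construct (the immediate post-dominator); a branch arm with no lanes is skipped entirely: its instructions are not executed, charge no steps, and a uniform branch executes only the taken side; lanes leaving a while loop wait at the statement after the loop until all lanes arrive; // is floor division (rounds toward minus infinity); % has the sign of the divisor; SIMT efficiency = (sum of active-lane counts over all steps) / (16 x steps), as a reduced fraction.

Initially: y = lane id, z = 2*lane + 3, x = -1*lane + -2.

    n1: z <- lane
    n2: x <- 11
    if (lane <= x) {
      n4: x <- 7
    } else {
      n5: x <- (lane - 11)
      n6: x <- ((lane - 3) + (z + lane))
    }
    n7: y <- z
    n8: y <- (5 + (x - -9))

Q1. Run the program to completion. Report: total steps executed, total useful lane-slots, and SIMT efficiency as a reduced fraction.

Answer: 8 steps, 100 useful, 25/32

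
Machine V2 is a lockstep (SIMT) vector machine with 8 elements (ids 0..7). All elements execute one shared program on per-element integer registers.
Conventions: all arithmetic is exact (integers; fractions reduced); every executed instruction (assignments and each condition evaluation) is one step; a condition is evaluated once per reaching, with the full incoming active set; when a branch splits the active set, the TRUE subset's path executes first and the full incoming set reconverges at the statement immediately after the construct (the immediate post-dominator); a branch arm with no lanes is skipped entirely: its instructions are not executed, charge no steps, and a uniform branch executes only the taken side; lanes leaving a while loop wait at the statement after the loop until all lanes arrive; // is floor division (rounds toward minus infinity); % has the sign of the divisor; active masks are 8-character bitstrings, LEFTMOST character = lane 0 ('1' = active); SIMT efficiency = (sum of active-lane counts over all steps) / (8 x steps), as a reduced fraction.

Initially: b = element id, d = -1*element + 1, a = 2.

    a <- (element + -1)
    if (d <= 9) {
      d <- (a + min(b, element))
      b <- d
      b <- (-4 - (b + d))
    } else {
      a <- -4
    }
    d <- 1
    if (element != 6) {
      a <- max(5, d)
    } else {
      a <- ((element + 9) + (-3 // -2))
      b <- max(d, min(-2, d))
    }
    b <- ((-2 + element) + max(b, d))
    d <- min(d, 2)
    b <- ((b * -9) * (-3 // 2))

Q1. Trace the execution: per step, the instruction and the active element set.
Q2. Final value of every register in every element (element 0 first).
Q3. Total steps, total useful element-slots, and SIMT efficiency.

step 0: a <- (element + -1)          11111111
step 1: eval (d <= 9)                11111111
step 2: d <- (a + min(b, element))   11111111
step 3: b <- d                       11111111
step 4: b <- (-4 - (b + d))          11111111
step 5: d <- 1                       11111111
step 6: eval (element != 6)          11111111
step 7: a <- max(5, d)               11111101
step 8: a <- ((element + 9) + (-3 // -2)) 00000010
step 9: b <- max(d, min(-2, d))      00000010
step 10: b <- ((-2 + element) + max(b, d)) 11111111
step 11: d <- min(d, 2)               11111111
step 12: b <- ((b * -9) * (-3 // 2))  11111111

Answer: 13 steps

b: -18,0,18,36,54,72,90,108
d: 1,1,1,1,1,1,1,1
a: 5,5,5,5,5,5,16,5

steps = 13; useful = 89; efficiency = 89/104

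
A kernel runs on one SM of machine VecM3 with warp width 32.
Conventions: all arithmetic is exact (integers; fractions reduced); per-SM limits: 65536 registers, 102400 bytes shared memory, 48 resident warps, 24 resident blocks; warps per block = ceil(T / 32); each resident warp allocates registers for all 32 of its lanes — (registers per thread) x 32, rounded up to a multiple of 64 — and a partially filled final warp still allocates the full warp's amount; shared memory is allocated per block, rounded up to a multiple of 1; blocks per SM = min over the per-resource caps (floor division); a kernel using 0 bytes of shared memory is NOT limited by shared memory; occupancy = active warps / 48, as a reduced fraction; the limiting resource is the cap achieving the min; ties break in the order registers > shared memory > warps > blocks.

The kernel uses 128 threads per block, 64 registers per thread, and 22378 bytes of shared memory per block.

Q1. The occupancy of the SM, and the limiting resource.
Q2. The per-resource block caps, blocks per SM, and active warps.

Answer: occupancy 1/3, limited by shared memory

registers: 8 blocks
shared memory: 4 blocks
warps: 12 blocks
blocks: 24 blocks

Answer: 4 blocks, 16 active warps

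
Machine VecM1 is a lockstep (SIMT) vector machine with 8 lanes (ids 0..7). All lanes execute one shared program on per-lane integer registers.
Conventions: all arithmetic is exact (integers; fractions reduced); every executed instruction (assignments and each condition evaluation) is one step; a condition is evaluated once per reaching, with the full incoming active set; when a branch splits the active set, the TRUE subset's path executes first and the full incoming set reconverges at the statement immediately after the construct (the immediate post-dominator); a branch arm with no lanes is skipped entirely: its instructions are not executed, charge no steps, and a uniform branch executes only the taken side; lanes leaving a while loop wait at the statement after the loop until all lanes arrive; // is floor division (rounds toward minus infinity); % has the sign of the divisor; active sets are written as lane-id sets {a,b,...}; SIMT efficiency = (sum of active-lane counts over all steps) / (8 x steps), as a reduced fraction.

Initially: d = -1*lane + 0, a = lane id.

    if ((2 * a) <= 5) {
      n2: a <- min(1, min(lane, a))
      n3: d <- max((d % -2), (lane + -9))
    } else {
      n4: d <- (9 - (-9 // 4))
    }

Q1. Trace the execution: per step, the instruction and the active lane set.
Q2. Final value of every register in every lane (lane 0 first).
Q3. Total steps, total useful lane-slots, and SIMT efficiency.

step 0: eval ((2 * a) <= 5)          {0,1,2,3,4,5,6,7}
step 1: a <- min(1, min(lane, a))    {0,1,2}
step 2: d <- max((d % -2), (lane + -9)) {0,1,2}
step 3: d <- (9 - (-9 // 4))         {3,4,5,6,7}

Answer: 4 steps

d: 0,-1,0,12,12,12,12,12
a: 0,1,1,3,4,5,6,7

steps = 4; useful = 19; efficiency = 19/32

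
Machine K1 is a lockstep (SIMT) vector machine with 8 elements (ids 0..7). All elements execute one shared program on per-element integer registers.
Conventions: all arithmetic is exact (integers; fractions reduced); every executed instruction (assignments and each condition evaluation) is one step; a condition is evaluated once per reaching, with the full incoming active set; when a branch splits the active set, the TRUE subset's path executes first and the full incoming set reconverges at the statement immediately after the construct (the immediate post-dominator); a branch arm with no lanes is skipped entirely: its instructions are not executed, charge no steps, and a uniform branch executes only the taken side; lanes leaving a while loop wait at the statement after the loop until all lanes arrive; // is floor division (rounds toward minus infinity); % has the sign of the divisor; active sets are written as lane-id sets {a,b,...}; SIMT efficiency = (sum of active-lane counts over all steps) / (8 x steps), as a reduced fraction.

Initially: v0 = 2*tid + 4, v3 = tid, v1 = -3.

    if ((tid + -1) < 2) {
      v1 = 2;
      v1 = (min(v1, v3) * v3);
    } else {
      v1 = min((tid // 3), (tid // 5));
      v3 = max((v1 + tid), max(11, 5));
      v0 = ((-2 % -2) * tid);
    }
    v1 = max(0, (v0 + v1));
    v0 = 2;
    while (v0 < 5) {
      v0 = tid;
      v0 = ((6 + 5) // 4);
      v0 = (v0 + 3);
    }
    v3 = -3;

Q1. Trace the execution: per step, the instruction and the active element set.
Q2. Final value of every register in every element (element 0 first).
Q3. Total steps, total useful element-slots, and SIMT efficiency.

step 0: eval ((tid + -1) < 2)        {0,1,2,3,4,5,6,7}
step 1: v1 <- 2                      {0,1,2}
step 2: v1 <- (min(v1, v3) * v3)     {0,1,2}
step 3: v1 <- min((tid // 3), (tid // 5)) {3,4,5,6,7}
step 4: v3 <- max((v1 + tid), max(11, 5)) {3,4,5,6,7}
step 5: v0 <- ((-2 % -2) * tid)      {3,4,5,6,7}
step 6: v1 <- max(0, (v0 + v1))      {0,1,2,3,4,5,6,7}
step 7: v0 <- 2                      {0,1,2,3,4,5,6,7}
step 8: eval (v0 < 5)                {0,1,2,3,4,5,6,7}
step 9: v0 <- tid                    {0,1,2,3,4,5,6,7}
step 10: v0 <- ((6 + 5) // 4)         {0,1,2,3,4,5,6,7}
step 11: v0 <- (v0 + 3)               {0,1,2,3,4,5,6,7}
step 12: eval (v0 < 5)                {0,1,2,3,4,5,6,7}
step 13: v3 <- -3                     {0,1,2,3,4,5,6,7}

Answer: 14 steps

v0: 5,5,5,5,5,5,5,5
v3: -3,-3,-3,-3,-3,-3,-3,-3
v1: 4,7,12,0,0,1,1,1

steps = 14; useful = 93; efficiency = 93/112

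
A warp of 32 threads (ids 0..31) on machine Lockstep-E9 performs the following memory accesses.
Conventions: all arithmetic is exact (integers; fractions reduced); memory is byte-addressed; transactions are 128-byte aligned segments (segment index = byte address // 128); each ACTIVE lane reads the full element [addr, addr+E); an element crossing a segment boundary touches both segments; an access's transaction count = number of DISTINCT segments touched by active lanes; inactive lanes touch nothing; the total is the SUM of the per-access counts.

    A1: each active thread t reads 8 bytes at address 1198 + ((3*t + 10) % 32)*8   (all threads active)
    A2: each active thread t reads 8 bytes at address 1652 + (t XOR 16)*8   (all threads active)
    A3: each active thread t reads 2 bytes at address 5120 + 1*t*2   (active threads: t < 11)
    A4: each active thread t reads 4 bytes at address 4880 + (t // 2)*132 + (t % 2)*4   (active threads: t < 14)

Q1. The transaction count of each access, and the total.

A1: 3 transactions
A2: 3 transactions
A3: 1 transaction
A4: 7 transactions

Answer: 3,3,1,7; total 14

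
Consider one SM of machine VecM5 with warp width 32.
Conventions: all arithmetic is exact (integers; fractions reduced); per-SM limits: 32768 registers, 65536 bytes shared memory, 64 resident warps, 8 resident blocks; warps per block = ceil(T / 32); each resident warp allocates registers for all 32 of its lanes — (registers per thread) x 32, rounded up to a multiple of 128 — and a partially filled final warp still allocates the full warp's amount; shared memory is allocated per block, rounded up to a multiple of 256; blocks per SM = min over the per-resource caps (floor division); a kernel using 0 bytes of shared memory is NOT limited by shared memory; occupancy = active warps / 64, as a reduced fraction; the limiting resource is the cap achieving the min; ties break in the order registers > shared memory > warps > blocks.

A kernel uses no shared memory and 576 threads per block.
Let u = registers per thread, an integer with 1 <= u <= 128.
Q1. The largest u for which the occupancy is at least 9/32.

Answer: u = 56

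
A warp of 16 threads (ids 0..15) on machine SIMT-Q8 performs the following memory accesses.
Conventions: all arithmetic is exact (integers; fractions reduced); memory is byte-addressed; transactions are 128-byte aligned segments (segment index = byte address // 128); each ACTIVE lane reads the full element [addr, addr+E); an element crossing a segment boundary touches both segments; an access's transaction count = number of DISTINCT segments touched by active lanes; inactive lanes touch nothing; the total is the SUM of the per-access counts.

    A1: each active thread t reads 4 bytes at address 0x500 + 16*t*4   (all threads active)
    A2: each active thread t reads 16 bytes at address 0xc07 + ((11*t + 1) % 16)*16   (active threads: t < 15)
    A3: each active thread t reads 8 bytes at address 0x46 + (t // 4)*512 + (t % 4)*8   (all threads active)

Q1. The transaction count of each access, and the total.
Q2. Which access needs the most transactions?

A1: 8 transactions
A2: 3 transactions
A3: 4 transactions

Answer: 8,3,4; total 15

Answer: A1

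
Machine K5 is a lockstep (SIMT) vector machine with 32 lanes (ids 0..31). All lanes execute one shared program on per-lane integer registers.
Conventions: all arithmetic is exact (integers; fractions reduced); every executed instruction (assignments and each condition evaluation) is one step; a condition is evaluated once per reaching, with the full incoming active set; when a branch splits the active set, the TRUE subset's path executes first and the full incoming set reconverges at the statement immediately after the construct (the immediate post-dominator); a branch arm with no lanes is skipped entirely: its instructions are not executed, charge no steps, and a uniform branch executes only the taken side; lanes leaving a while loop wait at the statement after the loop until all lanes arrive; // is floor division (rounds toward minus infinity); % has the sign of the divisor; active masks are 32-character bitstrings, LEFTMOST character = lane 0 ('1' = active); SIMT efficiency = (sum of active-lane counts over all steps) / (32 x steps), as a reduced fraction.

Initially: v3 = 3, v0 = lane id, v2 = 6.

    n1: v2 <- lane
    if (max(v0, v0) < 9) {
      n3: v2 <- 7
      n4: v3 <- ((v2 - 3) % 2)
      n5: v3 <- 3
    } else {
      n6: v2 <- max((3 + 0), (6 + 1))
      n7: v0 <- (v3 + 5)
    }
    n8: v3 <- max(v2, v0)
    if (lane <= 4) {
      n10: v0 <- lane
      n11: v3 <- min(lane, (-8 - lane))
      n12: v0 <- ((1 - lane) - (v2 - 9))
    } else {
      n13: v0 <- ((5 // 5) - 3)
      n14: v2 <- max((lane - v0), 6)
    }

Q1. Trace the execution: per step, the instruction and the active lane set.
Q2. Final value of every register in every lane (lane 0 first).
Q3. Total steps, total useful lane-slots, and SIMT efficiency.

step 0: v2 <- lane                   11111111111111111111111111111111
step 1: eval (max(v0, v0) < 9)       11111111111111111111111111111111
step 2: v2 <- 7                      11111111100000000000000000000000
step 3: v3 <- ((v2 - 3) % 2)         11111111100000000000000000000000
step 4: v3 <- 3                      11111111100000000000000000000000
step 5: v2 <- max((3 + 0), (6 + 1))  00000000011111111111111111111111
step 6: v0 <- (v3 + 5)               00000000011111111111111111111111
step 7: v3 <- max(v2, v0)            11111111111111111111111111111111
step 8: eval (lane <= 4)             11111111111111111111111111111111
step 9: v0 <- lane                   11111000000000000000000000000000
step 10: v3 <- min(lane, (-8 - lane)) 11111000000000000000000000000000
step 11: v0 <- ((1 - lane) - (v2 - 9)) 11111000000000000000000000000000
step 12: v0 <- ((5 // 5) - 3)         00000111111111111111111111111111
step 13: v2 <- max((lane - v0), 6)    00000111111111111111111111111111

Answer: 14 steps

v3: -8,-9,-10,-11,-12,7,7,7,8,8,8,8,8,8,8,8,8,8,8,8,8,8,8,8,8,8,8,8,8,8,8,8
v0: 3,2,1,0,-1,-2,-2,-2,-2,-2,-2,-2,-2,-2,-2,-2,-2,-2,-2,-2,-2,-2,-2,-2,-2,-2,-2,-2,-2,-2,-2,-2
v2: 7,7,7,7,7,7,8,9,10,11,12,13,14,15,16,17,18,19,20,21,22,23,24,25,26,27,28,29,30,31,32,33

steps = 14; useful = 270; efficiency = 270/448 = 135/224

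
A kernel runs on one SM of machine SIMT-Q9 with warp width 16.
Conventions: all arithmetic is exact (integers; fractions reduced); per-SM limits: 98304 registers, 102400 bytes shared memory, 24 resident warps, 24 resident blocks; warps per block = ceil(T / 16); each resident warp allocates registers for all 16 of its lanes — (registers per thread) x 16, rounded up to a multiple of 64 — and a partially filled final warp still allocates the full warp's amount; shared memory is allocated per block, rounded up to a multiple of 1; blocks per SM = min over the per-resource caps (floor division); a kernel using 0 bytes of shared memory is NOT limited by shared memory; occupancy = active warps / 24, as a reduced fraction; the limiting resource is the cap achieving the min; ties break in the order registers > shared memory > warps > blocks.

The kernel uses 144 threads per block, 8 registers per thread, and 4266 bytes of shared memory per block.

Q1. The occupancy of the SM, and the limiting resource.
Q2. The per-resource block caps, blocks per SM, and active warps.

Answer: occupancy 3/4, limited by warps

registers: 85 blocks
shared memory: 24 blocks
warps: 2 blocks
blocks: 24 blocks

Answer: 2 blocks, 18 active warps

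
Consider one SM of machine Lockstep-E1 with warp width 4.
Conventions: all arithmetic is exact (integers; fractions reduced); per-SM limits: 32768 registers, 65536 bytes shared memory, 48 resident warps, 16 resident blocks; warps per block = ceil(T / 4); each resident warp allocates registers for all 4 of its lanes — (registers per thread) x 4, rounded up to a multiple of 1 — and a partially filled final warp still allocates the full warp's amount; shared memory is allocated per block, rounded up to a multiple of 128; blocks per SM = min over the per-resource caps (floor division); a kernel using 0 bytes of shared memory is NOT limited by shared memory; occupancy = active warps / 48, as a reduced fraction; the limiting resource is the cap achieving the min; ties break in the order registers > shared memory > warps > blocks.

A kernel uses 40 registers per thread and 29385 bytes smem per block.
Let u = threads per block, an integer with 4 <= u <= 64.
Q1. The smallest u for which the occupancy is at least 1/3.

Answer: u = 29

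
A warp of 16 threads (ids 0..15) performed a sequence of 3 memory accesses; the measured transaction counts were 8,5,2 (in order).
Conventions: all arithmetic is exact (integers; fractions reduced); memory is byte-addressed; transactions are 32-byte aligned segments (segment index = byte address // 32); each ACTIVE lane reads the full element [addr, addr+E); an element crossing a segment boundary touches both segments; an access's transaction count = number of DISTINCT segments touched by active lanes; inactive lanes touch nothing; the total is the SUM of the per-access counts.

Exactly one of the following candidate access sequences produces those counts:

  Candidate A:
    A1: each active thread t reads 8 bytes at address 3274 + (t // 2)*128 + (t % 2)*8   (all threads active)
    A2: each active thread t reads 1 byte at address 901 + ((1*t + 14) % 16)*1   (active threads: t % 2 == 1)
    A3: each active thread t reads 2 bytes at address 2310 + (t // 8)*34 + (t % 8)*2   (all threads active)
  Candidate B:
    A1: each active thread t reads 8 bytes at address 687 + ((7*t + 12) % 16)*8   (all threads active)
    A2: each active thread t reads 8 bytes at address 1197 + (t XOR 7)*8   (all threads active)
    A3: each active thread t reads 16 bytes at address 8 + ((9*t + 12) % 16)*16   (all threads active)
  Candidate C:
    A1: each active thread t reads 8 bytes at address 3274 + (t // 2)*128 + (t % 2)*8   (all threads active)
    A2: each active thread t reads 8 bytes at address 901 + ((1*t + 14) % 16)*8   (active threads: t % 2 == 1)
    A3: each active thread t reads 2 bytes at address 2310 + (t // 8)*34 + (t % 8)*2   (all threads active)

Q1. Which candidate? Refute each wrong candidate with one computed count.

A: A2 gives 1 transaction, not 5
B: A1 gives 5 transactions, not 8
C: all counts match (8,5,2)

Answer: C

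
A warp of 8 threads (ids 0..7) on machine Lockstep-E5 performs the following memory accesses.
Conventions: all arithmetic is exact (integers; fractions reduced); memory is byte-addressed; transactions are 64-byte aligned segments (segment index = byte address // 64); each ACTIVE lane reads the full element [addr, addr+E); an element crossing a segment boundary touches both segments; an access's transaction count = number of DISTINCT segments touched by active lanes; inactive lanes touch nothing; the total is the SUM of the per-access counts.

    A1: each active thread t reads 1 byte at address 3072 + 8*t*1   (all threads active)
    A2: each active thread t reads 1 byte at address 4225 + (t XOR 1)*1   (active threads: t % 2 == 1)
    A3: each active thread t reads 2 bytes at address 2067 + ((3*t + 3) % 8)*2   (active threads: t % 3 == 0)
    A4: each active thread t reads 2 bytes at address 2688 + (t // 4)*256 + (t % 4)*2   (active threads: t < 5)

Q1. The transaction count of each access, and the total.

A1: 1 transaction
A2: 1 transaction
A3: 1 transaction
A4: 2 transactions

Answer: 1,1,1,2; total 5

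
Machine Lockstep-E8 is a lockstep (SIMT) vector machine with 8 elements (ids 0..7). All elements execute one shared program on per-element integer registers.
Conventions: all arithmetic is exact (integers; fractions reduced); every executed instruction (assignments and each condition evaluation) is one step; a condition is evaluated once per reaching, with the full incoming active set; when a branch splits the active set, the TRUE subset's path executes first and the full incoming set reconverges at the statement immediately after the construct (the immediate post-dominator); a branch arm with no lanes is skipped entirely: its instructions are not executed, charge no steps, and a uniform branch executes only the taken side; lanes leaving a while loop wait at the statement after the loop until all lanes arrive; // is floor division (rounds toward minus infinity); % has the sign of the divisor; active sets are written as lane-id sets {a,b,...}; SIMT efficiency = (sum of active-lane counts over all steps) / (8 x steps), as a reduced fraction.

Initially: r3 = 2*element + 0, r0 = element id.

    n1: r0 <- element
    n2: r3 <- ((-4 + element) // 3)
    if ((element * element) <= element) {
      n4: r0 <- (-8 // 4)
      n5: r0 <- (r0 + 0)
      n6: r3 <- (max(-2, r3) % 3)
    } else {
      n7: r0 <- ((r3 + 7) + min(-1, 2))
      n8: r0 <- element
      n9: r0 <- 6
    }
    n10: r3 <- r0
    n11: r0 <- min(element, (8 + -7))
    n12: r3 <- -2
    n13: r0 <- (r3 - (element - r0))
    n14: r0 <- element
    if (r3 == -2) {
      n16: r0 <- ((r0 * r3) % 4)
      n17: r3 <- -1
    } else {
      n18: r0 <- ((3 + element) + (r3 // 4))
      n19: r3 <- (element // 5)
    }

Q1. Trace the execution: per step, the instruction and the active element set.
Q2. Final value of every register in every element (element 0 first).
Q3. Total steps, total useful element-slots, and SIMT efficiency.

step 0: r0 <- element                {0,1,2,3,4,5,6,7}
step 1: r3 <- ((-4 + element) // 3)  {0,1,2,3,4,5,6,7}
step 2: eval ((element * element) <= element) {0,1,2,3,4,5,6,7}
step 3: r0 <- (-8 // 4)              {0,1}
step 4: r0 <- (r0 + 0)               {0,1}
step 5: r3 <- (max(-2, r3) % 3)      {0,1}
step 6: r0 <- ((r3 + 7) + min(-1, 2)) {2,3,4,5,6,7}
step 7: r0 <- element                {2,3,4,5,6,7}
step 8: r0 <- 6                      {2,3,4,5,6,7}
step 9: r3 <- r0                     {0,1,2,3,4,5,6,7}
step 10: r0 <- min(element, (8 + -7)) {0,1,2,3,4,5,6,7}
step 11: r3 <- -2                     {0,1,2,3,4,5,6,7}
step 12: r0 <- (r3 - (element - r0))  {0,1,2,3,4,5,6,7}
step 13: r0 <- element                {0,1,2,3,4,5,6,7}
step 14: eval (r3 == -2)              {0,1,2,3,4,5,6,7}
step 15: r0 <- ((r0 * r3) % 4)        {0,1,2,3,4,5,6,7}
step 16: r3 <- -1                     {0,1,2,3,4,5,6,7}

Answer: 17 steps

r3: -1,-1,-1,-1,-1,-1,-1,-1
r0: 0,2,0,2,0,2,0,2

steps = 17; useful = 112; efficiency = 112/136 = 14/17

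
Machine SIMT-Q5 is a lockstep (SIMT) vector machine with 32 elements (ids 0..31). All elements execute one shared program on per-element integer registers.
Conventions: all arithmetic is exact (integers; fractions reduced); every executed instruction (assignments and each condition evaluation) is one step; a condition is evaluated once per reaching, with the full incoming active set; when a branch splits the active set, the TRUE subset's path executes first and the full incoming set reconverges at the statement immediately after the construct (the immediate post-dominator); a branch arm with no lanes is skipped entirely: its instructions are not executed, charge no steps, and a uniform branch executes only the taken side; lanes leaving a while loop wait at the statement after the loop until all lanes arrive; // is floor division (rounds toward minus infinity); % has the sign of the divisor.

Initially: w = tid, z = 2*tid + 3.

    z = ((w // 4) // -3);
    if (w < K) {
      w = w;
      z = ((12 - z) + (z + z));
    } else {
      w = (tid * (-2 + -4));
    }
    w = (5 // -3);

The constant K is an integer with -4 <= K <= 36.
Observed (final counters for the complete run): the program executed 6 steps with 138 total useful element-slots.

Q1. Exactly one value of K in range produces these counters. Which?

Answer: K = 10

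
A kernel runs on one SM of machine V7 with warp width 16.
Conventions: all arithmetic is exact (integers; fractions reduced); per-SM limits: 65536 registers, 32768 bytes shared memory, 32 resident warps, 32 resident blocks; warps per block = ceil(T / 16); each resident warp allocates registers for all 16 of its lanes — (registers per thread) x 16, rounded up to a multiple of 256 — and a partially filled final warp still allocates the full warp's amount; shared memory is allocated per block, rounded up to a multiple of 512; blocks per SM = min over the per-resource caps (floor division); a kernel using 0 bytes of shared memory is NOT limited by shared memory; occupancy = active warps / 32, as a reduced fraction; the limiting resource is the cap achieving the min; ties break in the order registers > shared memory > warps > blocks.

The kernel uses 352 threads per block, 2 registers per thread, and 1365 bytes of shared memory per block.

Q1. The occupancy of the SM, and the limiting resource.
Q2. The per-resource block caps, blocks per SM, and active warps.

Answer: occupancy 11/16, limited by warps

registers: 11 blocks
shared memory: 21 blocks
warps: 1 block
blocks: 32 blocks

Answer: 1 block, 22 active warps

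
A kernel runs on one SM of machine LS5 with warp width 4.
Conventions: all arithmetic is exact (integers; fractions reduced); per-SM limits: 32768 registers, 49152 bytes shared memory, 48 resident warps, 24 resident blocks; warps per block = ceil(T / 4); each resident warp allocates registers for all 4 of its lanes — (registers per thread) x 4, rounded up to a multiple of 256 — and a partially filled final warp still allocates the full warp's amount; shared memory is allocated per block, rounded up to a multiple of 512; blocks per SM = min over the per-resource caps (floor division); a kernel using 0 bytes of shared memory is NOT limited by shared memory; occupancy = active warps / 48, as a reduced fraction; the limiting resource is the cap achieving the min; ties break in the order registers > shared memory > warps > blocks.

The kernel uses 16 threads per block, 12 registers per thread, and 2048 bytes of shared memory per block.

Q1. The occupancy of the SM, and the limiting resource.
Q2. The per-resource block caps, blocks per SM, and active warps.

Answer: occupancy 1, limited by warps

registers: 32 blocks
shared memory: 24 blocks
warps: 12 blocks
blocks: 24 blocks

Answer: 12 blocks, 48 active warps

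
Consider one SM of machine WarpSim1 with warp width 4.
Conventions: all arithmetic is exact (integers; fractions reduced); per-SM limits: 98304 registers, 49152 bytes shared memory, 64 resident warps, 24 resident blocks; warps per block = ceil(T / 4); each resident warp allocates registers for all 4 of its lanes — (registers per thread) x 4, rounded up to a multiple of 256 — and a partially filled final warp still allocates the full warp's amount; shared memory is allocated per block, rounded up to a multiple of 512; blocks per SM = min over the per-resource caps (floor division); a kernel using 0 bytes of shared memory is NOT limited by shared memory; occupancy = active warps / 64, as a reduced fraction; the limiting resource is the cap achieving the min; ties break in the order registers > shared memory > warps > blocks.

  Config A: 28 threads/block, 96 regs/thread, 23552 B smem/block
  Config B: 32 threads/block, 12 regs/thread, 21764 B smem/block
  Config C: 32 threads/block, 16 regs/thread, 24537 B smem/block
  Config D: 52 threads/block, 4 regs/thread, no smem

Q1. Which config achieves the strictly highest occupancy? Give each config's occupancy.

occupancies: A 7/32, B 1/4, C 1/4, D 13/16

Answer: D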